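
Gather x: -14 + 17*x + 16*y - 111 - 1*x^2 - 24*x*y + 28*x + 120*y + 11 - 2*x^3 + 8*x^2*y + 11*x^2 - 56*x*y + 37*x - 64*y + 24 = -2*x^3 + x^2*(8*y + 10) + x*(82 - 80*y) + 72*y - 90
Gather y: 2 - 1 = 1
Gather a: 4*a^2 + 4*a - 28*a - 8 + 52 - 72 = 4*a^2 - 24*a - 28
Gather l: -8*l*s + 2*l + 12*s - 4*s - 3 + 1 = l*(2 - 8*s) + 8*s - 2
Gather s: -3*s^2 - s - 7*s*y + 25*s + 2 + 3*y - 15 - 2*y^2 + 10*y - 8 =-3*s^2 + s*(24 - 7*y) - 2*y^2 + 13*y - 21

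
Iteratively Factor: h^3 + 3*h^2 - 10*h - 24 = (h + 2)*(h^2 + h - 12) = (h - 3)*(h + 2)*(h + 4)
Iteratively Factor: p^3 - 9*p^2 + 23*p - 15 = (p - 5)*(p^2 - 4*p + 3) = (p - 5)*(p - 1)*(p - 3)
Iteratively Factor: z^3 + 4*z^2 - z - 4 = (z + 1)*(z^2 + 3*z - 4) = (z - 1)*(z + 1)*(z + 4)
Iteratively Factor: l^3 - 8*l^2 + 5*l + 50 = (l - 5)*(l^2 - 3*l - 10) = (l - 5)*(l + 2)*(l - 5)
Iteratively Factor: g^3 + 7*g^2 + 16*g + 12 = (g + 2)*(g^2 + 5*g + 6) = (g + 2)^2*(g + 3)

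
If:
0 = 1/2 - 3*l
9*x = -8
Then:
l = 1/6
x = -8/9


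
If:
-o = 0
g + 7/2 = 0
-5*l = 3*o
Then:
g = -7/2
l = 0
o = 0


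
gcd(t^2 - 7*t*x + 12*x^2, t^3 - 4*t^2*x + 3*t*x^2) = -t + 3*x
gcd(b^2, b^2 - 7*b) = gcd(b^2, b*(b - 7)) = b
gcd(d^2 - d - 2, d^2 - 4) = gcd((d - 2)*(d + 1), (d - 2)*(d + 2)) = d - 2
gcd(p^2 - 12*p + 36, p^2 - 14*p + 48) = p - 6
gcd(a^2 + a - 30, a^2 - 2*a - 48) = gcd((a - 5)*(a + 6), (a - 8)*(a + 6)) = a + 6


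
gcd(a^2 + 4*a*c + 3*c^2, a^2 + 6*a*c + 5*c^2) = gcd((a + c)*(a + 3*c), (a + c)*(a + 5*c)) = a + c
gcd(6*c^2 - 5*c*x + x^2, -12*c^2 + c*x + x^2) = -3*c + x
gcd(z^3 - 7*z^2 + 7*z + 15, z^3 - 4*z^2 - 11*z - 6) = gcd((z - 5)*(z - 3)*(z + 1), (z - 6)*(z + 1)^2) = z + 1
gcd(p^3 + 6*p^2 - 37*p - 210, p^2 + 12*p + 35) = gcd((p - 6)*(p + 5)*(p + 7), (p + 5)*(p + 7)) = p^2 + 12*p + 35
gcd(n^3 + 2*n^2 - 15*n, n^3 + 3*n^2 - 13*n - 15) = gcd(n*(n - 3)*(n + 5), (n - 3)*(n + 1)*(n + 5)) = n^2 + 2*n - 15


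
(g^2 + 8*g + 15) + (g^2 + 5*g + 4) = 2*g^2 + 13*g + 19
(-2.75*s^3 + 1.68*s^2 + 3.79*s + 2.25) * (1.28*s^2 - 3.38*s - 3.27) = -3.52*s^5 + 11.4454*s^4 + 8.1653*s^3 - 15.4238*s^2 - 19.9983*s - 7.3575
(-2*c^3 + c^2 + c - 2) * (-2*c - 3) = 4*c^4 + 4*c^3 - 5*c^2 + c + 6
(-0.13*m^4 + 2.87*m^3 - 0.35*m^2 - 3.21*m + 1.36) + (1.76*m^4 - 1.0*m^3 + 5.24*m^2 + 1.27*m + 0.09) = 1.63*m^4 + 1.87*m^3 + 4.89*m^2 - 1.94*m + 1.45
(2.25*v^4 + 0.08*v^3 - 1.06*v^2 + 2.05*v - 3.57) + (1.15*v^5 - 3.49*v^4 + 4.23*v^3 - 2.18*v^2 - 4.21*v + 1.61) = 1.15*v^5 - 1.24*v^4 + 4.31*v^3 - 3.24*v^2 - 2.16*v - 1.96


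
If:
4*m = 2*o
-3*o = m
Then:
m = 0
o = 0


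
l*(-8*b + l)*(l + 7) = -8*b*l^2 - 56*b*l + l^3 + 7*l^2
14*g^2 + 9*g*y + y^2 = (2*g + y)*(7*g + y)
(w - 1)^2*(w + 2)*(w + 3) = w^4 + 3*w^3 - 3*w^2 - 7*w + 6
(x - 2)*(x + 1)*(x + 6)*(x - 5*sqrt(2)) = x^4 - 5*sqrt(2)*x^3 + 5*x^3 - 25*sqrt(2)*x^2 - 8*x^2 - 12*x + 40*sqrt(2)*x + 60*sqrt(2)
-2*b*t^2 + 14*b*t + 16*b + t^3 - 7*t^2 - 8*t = (-2*b + t)*(t - 8)*(t + 1)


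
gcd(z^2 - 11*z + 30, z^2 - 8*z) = 1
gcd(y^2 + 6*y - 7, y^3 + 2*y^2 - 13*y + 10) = y - 1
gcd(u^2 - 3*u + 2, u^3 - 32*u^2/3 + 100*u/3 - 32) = u - 2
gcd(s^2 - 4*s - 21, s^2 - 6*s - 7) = s - 7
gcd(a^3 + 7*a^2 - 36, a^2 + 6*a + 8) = 1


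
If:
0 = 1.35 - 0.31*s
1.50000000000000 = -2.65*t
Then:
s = 4.35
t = -0.57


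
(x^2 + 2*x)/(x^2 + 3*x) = (x + 2)/(x + 3)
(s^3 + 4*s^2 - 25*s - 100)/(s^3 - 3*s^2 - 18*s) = (-s^3 - 4*s^2 + 25*s + 100)/(s*(-s^2 + 3*s + 18))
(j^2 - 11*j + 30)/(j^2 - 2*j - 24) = (j - 5)/(j + 4)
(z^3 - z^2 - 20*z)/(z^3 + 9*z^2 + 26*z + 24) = z*(z - 5)/(z^2 + 5*z + 6)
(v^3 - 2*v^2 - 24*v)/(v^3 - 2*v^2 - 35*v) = (-v^2 + 2*v + 24)/(-v^2 + 2*v + 35)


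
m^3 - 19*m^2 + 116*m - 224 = (m - 8)*(m - 7)*(m - 4)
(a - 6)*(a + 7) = a^2 + a - 42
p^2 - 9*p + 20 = (p - 5)*(p - 4)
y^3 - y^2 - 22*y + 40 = (y - 4)*(y - 2)*(y + 5)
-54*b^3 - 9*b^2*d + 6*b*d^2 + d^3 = (-3*b + d)*(3*b + d)*(6*b + d)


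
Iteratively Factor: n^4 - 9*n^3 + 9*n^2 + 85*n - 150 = (n + 3)*(n^3 - 12*n^2 + 45*n - 50) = (n - 2)*(n + 3)*(n^2 - 10*n + 25) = (n - 5)*(n - 2)*(n + 3)*(n - 5)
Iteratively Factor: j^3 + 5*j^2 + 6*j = (j + 3)*(j^2 + 2*j) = (j + 2)*(j + 3)*(j)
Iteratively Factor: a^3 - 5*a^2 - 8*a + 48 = (a - 4)*(a^2 - a - 12) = (a - 4)*(a + 3)*(a - 4)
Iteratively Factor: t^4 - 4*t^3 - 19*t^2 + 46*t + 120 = (t - 5)*(t^3 + t^2 - 14*t - 24) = (t - 5)*(t + 2)*(t^2 - t - 12) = (t - 5)*(t - 4)*(t + 2)*(t + 3)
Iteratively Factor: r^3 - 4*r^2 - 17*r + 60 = (r - 3)*(r^2 - r - 20) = (r - 5)*(r - 3)*(r + 4)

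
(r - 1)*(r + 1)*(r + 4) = r^3 + 4*r^2 - r - 4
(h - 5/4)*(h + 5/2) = h^2 + 5*h/4 - 25/8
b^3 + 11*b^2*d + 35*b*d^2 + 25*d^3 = (b + d)*(b + 5*d)^2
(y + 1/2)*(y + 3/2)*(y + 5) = y^3 + 7*y^2 + 43*y/4 + 15/4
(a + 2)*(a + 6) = a^2 + 8*a + 12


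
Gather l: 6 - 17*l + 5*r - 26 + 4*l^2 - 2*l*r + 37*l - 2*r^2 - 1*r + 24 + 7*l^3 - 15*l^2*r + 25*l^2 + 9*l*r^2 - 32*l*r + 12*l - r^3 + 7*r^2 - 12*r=7*l^3 + l^2*(29 - 15*r) + l*(9*r^2 - 34*r + 32) - r^3 + 5*r^2 - 8*r + 4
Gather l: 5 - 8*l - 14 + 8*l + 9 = 0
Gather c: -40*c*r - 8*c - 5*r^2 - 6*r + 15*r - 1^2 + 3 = c*(-40*r - 8) - 5*r^2 + 9*r + 2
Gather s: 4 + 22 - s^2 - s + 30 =-s^2 - s + 56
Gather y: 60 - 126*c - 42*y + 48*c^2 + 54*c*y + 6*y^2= 48*c^2 - 126*c + 6*y^2 + y*(54*c - 42) + 60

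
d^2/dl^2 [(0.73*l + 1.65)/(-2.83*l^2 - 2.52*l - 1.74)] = (-(0.73*l + 1.65)*(5.66*l + 2.52)*(11.32*l + 5.04) + (12.3954*l + 13.0182)*(2.83*l^2 + 2.52*l + 1.74))/(2.83*l^2 + 2.52*l + 1.74)^3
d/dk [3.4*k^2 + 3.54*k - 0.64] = 6.8*k + 3.54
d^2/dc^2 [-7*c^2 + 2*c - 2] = -14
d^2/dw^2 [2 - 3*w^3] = -18*w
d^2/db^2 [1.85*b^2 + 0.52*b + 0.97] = 3.70000000000000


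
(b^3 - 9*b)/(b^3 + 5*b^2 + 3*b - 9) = b*(b - 3)/(b^2 + 2*b - 3)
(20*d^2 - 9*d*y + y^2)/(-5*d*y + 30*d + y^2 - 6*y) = (-4*d + y)/(y - 6)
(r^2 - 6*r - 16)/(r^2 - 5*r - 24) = (r + 2)/(r + 3)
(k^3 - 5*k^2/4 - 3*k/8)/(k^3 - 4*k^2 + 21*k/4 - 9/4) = k*(4*k + 1)/(2*(2*k^2 - 5*k + 3))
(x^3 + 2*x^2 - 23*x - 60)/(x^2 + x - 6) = (x^2 - x - 20)/(x - 2)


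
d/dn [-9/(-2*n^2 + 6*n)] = 9*(3 - 2*n)/(2*n^2*(n - 3)^2)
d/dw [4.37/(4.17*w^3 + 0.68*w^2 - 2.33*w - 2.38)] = (-54.6687*w^2 - 5.9432*w + 10.1821)/(4.17*w^3 + 0.68*w^2 - 2.33*w - 2.38)^2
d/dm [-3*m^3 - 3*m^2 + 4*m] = -9*m^2 - 6*m + 4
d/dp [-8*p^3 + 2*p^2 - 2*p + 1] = -24*p^2 + 4*p - 2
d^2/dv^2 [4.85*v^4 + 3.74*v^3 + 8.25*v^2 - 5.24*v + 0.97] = 58.2*v^2 + 22.44*v + 16.5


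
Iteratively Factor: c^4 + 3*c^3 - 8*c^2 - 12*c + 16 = (c - 2)*(c^3 + 5*c^2 + 2*c - 8) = (c - 2)*(c + 2)*(c^2 + 3*c - 4) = (c - 2)*(c + 2)*(c + 4)*(c - 1)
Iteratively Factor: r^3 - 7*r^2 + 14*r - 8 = (r - 2)*(r^2 - 5*r + 4) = (r - 4)*(r - 2)*(r - 1)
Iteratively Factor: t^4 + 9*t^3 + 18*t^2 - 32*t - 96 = (t + 4)*(t^3 + 5*t^2 - 2*t - 24) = (t + 4)^2*(t^2 + t - 6) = (t - 2)*(t + 4)^2*(t + 3)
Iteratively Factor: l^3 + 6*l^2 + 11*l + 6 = (l + 3)*(l^2 + 3*l + 2) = (l + 1)*(l + 3)*(l + 2)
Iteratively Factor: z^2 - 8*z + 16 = (z - 4)*(z - 4)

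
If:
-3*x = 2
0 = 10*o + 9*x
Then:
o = 3/5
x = -2/3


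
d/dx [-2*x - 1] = -2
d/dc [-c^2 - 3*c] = -2*c - 3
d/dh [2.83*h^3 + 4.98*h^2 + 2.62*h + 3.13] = 8.49*h^2 + 9.96*h + 2.62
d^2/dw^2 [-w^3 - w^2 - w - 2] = -6*w - 2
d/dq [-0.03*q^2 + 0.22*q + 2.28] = 0.22 - 0.06*q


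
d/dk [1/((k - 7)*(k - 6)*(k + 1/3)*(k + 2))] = 6*(-6*k^3 + 48*k^2 - 37*k - 134)/(9*k^8 - 192*k^7 + 1246*k^6 - 760*k^5 - 15279*k^4 + 14456*k^3 + 78040*k^2 + 45024*k + 7056)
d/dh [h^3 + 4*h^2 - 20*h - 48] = 3*h^2 + 8*h - 20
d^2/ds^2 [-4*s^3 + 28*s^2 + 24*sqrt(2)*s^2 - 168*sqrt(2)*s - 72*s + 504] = -24*s + 56 + 48*sqrt(2)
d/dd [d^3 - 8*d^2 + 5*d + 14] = 3*d^2 - 16*d + 5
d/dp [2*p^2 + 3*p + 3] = 4*p + 3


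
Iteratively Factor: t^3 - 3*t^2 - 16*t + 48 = (t - 3)*(t^2 - 16) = (t - 4)*(t - 3)*(t + 4)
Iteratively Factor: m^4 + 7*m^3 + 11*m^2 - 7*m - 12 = (m + 4)*(m^3 + 3*m^2 - m - 3) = (m - 1)*(m + 4)*(m^2 + 4*m + 3) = (m - 1)*(m + 1)*(m + 4)*(m + 3)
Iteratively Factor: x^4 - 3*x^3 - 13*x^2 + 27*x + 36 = (x - 3)*(x^3 - 13*x - 12) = (x - 4)*(x - 3)*(x^2 + 4*x + 3) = (x - 4)*(x - 3)*(x + 1)*(x + 3)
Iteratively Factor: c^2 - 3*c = (c - 3)*(c)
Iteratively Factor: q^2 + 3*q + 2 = (q + 1)*(q + 2)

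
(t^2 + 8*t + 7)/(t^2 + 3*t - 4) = (t^2 + 8*t + 7)/(t^2 + 3*t - 4)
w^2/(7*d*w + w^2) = w/(7*d + w)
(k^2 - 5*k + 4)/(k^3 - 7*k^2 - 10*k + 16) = (k - 4)/(k^2 - 6*k - 16)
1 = 1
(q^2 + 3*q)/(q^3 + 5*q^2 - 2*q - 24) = q/(q^2 + 2*q - 8)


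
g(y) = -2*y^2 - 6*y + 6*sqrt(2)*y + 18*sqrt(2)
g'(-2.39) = 12.05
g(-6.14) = -65.20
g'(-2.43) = 12.21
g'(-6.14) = 27.05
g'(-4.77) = 21.57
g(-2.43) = 7.61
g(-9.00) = -158.91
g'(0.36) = 1.05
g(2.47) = 19.39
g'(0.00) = 2.49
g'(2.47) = -7.39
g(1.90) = 22.96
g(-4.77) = -31.90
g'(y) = -4*y - 6 + 6*sqrt(2)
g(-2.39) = 8.09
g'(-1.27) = 7.57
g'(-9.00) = 38.49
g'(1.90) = -5.11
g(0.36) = 26.09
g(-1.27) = 19.07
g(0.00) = 25.46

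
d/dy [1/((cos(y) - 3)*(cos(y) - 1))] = 2*(cos(y) - 2)*sin(y)/((cos(y) - 3)^2*(cos(y) - 1)^2)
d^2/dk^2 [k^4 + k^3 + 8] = 6*k*(2*k + 1)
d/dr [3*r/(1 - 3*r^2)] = 3*(3*r^2 + 1)/(3*r^2 - 1)^2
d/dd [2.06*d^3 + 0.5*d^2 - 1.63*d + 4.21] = 6.18*d^2 + 1.0*d - 1.63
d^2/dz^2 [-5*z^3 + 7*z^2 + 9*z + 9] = 14 - 30*z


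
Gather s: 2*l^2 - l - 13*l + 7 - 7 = 2*l^2 - 14*l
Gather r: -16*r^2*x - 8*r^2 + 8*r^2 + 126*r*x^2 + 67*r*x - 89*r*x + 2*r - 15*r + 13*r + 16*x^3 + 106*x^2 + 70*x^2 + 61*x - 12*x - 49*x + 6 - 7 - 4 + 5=-16*r^2*x + r*(126*x^2 - 22*x) + 16*x^3 + 176*x^2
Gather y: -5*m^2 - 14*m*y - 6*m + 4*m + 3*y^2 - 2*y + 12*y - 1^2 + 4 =-5*m^2 - 2*m + 3*y^2 + y*(10 - 14*m) + 3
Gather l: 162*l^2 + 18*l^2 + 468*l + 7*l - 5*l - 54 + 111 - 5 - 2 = 180*l^2 + 470*l + 50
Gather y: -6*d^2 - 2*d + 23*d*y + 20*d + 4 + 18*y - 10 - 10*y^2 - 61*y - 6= -6*d^2 + 18*d - 10*y^2 + y*(23*d - 43) - 12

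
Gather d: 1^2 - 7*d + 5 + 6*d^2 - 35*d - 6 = 6*d^2 - 42*d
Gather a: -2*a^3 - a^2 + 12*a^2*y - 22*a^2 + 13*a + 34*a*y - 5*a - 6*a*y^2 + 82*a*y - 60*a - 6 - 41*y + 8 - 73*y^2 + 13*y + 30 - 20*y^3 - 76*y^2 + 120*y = -2*a^3 + a^2*(12*y - 23) + a*(-6*y^2 + 116*y - 52) - 20*y^3 - 149*y^2 + 92*y + 32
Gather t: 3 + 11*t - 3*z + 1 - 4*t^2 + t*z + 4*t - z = -4*t^2 + t*(z + 15) - 4*z + 4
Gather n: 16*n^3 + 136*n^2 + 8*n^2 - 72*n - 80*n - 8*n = 16*n^3 + 144*n^2 - 160*n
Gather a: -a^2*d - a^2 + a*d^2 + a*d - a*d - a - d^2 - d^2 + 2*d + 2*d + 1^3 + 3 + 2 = a^2*(-d - 1) + a*(d^2 - 1) - 2*d^2 + 4*d + 6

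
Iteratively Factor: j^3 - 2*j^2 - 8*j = (j)*(j^2 - 2*j - 8) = j*(j - 4)*(j + 2)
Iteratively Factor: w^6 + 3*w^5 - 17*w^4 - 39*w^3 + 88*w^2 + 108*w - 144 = (w + 3)*(w^5 - 17*w^3 + 12*w^2 + 52*w - 48) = (w + 2)*(w + 3)*(w^4 - 2*w^3 - 13*w^2 + 38*w - 24) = (w - 2)*(w + 2)*(w + 3)*(w^3 - 13*w + 12) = (w - 2)*(w - 1)*(w + 2)*(w + 3)*(w^2 + w - 12) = (w - 3)*(w - 2)*(w - 1)*(w + 2)*(w + 3)*(w + 4)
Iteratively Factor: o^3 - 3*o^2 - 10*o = (o + 2)*(o^2 - 5*o) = o*(o + 2)*(o - 5)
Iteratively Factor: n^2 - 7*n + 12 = (n - 3)*(n - 4)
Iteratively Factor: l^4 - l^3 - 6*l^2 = (l)*(l^3 - l^2 - 6*l) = l*(l - 3)*(l^2 + 2*l) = l^2*(l - 3)*(l + 2)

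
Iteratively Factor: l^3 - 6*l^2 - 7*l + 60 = (l - 4)*(l^2 - 2*l - 15) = (l - 4)*(l + 3)*(l - 5)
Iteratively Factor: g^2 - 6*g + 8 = (g - 4)*(g - 2)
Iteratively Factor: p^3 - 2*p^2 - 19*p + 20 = (p - 5)*(p^2 + 3*p - 4) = (p - 5)*(p + 4)*(p - 1)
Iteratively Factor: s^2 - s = (s)*(s - 1)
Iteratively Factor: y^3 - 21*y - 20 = (y - 5)*(y^2 + 5*y + 4) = (y - 5)*(y + 4)*(y + 1)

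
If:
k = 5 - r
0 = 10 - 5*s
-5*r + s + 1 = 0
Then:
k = 22/5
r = 3/5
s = 2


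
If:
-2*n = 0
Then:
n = 0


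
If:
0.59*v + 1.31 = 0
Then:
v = -2.22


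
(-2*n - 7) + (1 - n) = -3*n - 6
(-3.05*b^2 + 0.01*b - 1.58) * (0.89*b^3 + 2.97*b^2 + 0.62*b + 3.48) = -2.7145*b^5 - 9.0496*b^4 - 3.2675*b^3 - 15.3004*b^2 - 0.9448*b - 5.4984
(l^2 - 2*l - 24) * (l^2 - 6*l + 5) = l^4 - 8*l^3 - 7*l^2 + 134*l - 120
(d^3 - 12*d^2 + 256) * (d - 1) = d^4 - 13*d^3 + 12*d^2 + 256*d - 256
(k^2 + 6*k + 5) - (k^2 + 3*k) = 3*k + 5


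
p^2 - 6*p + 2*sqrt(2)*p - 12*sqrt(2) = (p - 6)*(p + 2*sqrt(2))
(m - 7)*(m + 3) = m^2 - 4*m - 21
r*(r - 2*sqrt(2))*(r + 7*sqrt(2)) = r^3 + 5*sqrt(2)*r^2 - 28*r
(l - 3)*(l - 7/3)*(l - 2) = l^3 - 22*l^2/3 + 53*l/3 - 14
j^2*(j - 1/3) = j^3 - j^2/3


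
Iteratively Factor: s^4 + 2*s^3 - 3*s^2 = (s - 1)*(s^3 + 3*s^2) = (s - 1)*(s + 3)*(s^2) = s*(s - 1)*(s + 3)*(s)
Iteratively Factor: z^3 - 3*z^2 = (z - 3)*(z^2) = z*(z - 3)*(z)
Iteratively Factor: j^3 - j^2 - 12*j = (j)*(j^2 - j - 12) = j*(j + 3)*(j - 4)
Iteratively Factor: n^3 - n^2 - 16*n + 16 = (n - 1)*(n^2 - 16) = (n - 1)*(n + 4)*(n - 4)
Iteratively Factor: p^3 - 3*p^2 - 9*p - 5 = (p + 1)*(p^2 - 4*p - 5) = (p + 1)^2*(p - 5)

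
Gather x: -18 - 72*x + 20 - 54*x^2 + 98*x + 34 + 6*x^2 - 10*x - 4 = -48*x^2 + 16*x + 32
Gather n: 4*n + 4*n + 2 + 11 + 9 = 8*n + 22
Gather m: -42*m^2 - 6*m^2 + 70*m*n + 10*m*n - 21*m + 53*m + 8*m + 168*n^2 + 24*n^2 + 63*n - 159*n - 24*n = -48*m^2 + m*(80*n + 40) + 192*n^2 - 120*n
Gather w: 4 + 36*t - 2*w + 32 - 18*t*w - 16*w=36*t + w*(-18*t - 18) + 36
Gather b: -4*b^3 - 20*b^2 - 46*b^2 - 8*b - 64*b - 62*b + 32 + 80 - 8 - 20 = -4*b^3 - 66*b^2 - 134*b + 84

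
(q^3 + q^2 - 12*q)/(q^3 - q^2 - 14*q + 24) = q/(q - 2)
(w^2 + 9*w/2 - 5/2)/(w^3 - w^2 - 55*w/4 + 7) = 2*(w + 5)/(2*w^2 - w - 28)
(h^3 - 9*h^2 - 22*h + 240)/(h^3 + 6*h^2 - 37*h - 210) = (h - 8)/(h + 7)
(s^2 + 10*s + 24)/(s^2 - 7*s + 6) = (s^2 + 10*s + 24)/(s^2 - 7*s + 6)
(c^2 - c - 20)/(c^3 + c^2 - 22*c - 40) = 1/(c + 2)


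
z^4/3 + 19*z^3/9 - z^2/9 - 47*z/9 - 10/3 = (z/3 + 1/3)*(z - 5/3)*(z + 1)*(z + 6)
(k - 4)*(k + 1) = k^2 - 3*k - 4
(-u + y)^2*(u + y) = u^3 - u^2*y - u*y^2 + y^3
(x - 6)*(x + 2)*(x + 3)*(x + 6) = x^4 + 5*x^3 - 30*x^2 - 180*x - 216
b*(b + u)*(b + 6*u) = b^3 + 7*b^2*u + 6*b*u^2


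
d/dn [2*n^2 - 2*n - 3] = 4*n - 2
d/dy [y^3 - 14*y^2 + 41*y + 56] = 3*y^2 - 28*y + 41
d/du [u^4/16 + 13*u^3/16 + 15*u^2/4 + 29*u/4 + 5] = u^3/4 + 39*u^2/16 + 15*u/2 + 29/4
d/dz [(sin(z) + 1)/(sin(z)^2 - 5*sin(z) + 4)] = (-2*sin(z) + cos(z)^2 + 8)*cos(z)/(sin(z)^2 - 5*sin(z) + 4)^2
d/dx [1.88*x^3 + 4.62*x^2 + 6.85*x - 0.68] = 5.64*x^2 + 9.24*x + 6.85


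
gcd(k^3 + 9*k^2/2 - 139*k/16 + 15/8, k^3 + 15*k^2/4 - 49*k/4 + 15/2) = k^2 + 19*k/4 - 15/2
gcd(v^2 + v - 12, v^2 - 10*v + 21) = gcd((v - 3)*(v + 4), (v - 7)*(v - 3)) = v - 3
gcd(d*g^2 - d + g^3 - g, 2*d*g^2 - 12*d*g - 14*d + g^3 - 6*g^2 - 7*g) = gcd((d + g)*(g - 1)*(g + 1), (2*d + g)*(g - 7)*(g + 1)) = g + 1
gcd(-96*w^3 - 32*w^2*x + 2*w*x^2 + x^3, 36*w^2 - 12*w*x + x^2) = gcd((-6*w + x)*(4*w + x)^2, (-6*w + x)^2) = -6*w + x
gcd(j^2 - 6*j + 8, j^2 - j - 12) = j - 4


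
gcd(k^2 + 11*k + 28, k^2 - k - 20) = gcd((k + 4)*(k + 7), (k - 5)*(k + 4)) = k + 4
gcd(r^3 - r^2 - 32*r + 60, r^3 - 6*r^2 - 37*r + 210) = r^2 + r - 30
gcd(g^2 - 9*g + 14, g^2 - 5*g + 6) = g - 2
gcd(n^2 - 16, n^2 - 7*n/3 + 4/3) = 1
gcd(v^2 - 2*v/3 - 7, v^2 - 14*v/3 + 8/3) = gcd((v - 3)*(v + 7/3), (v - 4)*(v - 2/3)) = 1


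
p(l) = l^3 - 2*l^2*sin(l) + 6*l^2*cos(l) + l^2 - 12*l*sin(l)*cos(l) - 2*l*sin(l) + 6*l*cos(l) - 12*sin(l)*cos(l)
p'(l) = -6*l^2*sin(l) - 2*l^2*cos(l) + 3*l^2 + 12*l*sin(l)^2 - 10*l*sin(l) - 12*l*cos(l)^2 + 10*l*cos(l) + 2*l + 12*sin(l)^2 - 12*sin(l)*cos(l) - 2*sin(l) - 12*cos(l)^2 + 6*cos(l)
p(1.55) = -1.92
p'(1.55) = 9.07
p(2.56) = -12.76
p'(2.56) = -38.86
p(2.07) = -0.77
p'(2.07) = -9.19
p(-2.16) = -3.17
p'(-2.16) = 19.64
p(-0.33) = 1.14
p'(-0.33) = -0.87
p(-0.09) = 0.48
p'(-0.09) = -4.66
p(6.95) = 529.80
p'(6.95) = -109.49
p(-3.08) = -55.78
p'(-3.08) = 91.75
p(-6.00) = -7.84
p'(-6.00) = -21.72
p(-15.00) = -3751.09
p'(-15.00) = 1897.89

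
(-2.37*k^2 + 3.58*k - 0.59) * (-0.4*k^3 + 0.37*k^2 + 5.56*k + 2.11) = 0.948*k^5 - 2.3089*k^4 - 11.6166*k^3 + 14.6858*k^2 + 4.2734*k - 1.2449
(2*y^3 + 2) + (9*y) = 2*y^3 + 9*y + 2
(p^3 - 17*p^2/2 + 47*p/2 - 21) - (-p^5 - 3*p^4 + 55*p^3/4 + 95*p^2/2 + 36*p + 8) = p^5 + 3*p^4 - 51*p^3/4 - 56*p^2 - 25*p/2 - 29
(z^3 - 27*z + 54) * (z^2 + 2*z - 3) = z^5 + 2*z^4 - 30*z^3 + 189*z - 162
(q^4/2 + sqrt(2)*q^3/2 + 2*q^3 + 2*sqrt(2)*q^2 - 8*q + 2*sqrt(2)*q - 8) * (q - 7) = q^5/2 - 3*q^4/2 + sqrt(2)*q^4/2 - 14*q^3 - 3*sqrt(2)*q^3/2 - 12*sqrt(2)*q^2 - 8*q^2 - 14*sqrt(2)*q + 48*q + 56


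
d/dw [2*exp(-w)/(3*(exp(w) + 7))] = 2*(-2*exp(w) - 7)*exp(-w)/(3*(exp(2*w) + 14*exp(w) + 49))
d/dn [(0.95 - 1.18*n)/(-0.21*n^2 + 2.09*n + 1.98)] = (-0.2478*n^2 + 0.399*n - 4.3219)/(0.0441*n^4 - 0.8778*n^3 + 3.5365*n^2 + 8.2764*n + 3.9204)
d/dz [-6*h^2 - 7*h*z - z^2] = -7*h - 2*z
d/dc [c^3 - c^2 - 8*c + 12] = 3*c^2 - 2*c - 8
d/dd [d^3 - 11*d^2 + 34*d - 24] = 3*d^2 - 22*d + 34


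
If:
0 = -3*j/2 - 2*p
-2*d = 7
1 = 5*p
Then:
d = -7/2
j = -4/15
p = 1/5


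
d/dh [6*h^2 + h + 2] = 12*h + 1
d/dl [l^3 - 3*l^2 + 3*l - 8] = 3*l^2 - 6*l + 3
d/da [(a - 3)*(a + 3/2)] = 2*a - 3/2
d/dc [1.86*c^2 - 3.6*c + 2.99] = 3.72*c - 3.6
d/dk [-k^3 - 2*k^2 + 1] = k*(-3*k - 4)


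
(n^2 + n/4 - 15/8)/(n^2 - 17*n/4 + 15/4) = (n + 3/2)/(n - 3)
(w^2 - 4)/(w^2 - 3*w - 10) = (w - 2)/(w - 5)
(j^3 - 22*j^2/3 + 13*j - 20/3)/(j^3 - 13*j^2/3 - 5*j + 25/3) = (3*j - 4)/(3*j + 5)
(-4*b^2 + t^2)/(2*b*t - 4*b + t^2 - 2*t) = (-2*b + t)/(t - 2)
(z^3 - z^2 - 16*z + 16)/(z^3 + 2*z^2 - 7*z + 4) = (z - 4)/(z - 1)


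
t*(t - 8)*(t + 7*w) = t^3 + 7*t^2*w - 8*t^2 - 56*t*w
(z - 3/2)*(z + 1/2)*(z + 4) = z^3 + 3*z^2 - 19*z/4 - 3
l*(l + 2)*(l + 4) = l^3 + 6*l^2 + 8*l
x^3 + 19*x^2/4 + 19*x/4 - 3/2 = (x - 1/4)*(x + 2)*(x + 3)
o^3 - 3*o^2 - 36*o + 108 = (o - 6)*(o - 3)*(o + 6)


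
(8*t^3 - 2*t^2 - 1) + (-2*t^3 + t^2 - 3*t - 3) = 6*t^3 - t^2 - 3*t - 4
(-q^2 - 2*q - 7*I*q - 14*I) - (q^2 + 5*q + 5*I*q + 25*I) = -2*q^2 - 7*q - 12*I*q - 39*I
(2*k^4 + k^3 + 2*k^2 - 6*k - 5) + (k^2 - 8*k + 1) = 2*k^4 + k^3 + 3*k^2 - 14*k - 4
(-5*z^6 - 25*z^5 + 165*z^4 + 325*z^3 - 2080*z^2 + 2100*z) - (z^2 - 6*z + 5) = -5*z^6 - 25*z^5 + 165*z^4 + 325*z^3 - 2081*z^2 + 2106*z - 5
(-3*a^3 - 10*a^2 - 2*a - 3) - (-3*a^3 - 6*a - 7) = -10*a^2 + 4*a + 4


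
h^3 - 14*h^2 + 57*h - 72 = (h - 8)*(h - 3)^2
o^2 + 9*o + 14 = (o + 2)*(o + 7)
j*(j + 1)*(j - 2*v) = j^3 - 2*j^2*v + j^2 - 2*j*v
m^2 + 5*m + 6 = (m + 2)*(m + 3)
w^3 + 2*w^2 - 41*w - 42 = (w - 6)*(w + 1)*(w + 7)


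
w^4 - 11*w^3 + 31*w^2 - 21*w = w*(w - 7)*(w - 3)*(w - 1)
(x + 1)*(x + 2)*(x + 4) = x^3 + 7*x^2 + 14*x + 8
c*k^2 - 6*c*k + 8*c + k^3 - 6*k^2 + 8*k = (c + k)*(k - 4)*(k - 2)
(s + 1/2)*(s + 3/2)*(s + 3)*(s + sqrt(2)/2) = s^4 + sqrt(2)*s^3/2 + 5*s^3 + 5*sqrt(2)*s^2/2 + 27*s^2/4 + 9*s/4 + 27*sqrt(2)*s/8 + 9*sqrt(2)/8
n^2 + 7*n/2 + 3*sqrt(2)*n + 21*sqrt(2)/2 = (n + 7/2)*(n + 3*sqrt(2))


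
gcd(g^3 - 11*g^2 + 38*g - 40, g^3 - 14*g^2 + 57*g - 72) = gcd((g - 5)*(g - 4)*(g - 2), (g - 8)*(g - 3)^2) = 1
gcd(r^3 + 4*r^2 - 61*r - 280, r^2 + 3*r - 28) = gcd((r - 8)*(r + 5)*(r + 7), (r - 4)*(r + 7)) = r + 7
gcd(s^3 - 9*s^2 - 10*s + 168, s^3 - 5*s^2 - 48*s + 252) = s - 6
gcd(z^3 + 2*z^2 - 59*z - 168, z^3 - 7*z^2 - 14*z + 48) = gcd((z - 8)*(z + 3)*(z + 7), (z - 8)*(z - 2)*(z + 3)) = z^2 - 5*z - 24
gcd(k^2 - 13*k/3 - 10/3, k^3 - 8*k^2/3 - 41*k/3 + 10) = k - 5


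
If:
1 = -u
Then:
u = -1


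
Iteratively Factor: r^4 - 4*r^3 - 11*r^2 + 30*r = (r + 3)*(r^3 - 7*r^2 + 10*r) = r*(r + 3)*(r^2 - 7*r + 10) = r*(r - 5)*(r + 3)*(r - 2)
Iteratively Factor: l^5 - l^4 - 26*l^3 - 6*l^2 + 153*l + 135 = (l + 1)*(l^4 - 2*l^3 - 24*l^2 + 18*l + 135) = (l - 3)*(l + 1)*(l^3 + l^2 - 21*l - 45) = (l - 5)*(l - 3)*(l + 1)*(l^2 + 6*l + 9) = (l - 5)*(l - 3)*(l + 1)*(l + 3)*(l + 3)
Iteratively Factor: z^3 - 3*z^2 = (z)*(z^2 - 3*z) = z*(z - 3)*(z)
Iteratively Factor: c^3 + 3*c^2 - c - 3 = (c + 1)*(c^2 + 2*c - 3) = (c - 1)*(c + 1)*(c + 3)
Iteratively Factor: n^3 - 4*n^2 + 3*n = (n)*(n^2 - 4*n + 3) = n*(n - 3)*(n - 1)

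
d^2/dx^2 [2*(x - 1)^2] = 4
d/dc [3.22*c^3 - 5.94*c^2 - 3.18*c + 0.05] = 9.66*c^2 - 11.88*c - 3.18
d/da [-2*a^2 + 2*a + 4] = 2 - 4*a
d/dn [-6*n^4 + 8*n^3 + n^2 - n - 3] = -24*n^3 + 24*n^2 + 2*n - 1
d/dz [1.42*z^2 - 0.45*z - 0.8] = 2.84*z - 0.45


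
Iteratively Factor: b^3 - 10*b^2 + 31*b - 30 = (b - 3)*(b^2 - 7*b + 10) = (b - 5)*(b - 3)*(b - 2)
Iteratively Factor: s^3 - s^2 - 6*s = (s + 2)*(s^2 - 3*s) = (s - 3)*(s + 2)*(s)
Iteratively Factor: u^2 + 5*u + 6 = (u + 3)*(u + 2)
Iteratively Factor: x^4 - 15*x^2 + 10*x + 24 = (x + 1)*(x^3 - x^2 - 14*x + 24) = (x - 2)*(x + 1)*(x^2 + x - 12) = (x - 3)*(x - 2)*(x + 1)*(x + 4)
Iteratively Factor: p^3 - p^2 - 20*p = (p - 5)*(p^2 + 4*p) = (p - 5)*(p + 4)*(p)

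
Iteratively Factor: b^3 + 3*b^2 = (b)*(b^2 + 3*b) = b*(b + 3)*(b)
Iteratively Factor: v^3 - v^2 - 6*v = (v + 2)*(v^2 - 3*v) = v*(v + 2)*(v - 3)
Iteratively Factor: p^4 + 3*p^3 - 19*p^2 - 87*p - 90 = (p + 3)*(p^3 - 19*p - 30) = (p + 3)^2*(p^2 - 3*p - 10) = (p + 2)*(p + 3)^2*(p - 5)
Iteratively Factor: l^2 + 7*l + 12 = (l + 3)*(l + 4)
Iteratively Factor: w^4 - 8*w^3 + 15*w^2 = (w - 5)*(w^3 - 3*w^2) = w*(w - 5)*(w^2 - 3*w) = w^2*(w - 5)*(w - 3)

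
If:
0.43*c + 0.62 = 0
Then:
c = -1.44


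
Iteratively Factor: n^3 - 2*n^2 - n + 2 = (n - 2)*(n^2 - 1) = (n - 2)*(n + 1)*(n - 1)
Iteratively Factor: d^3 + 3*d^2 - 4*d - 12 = (d + 2)*(d^2 + d - 6) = (d - 2)*(d + 2)*(d + 3)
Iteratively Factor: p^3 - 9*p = (p)*(p^2 - 9) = p*(p - 3)*(p + 3)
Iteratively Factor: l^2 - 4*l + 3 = (l - 3)*(l - 1)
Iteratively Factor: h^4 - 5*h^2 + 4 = (h + 1)*(h^3 - h^2 - 4*h + 4) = (h - 2)*(h + 1)*(h^2 + h - 2) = (h - 2)*(h - 1)*(h + 1)*(h + 2)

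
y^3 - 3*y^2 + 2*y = y*(y - 2)*(y - 1)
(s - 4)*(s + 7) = s^2 + 3*s - 28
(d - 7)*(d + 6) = d^2 - d - 42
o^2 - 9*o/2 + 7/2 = (o - 7/2)*(o - 1)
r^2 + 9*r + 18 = (r + 3)*(r + 6)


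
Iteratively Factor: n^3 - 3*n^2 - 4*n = (n)*(n^2 - 3*n - 4) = n*(n - 4)*(n + 1)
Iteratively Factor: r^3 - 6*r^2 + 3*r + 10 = (r - 2)*(r^2 - 4*r - 5) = (r - 5)*(r - 2)*(r + 1)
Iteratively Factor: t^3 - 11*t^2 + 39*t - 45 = (t - 3)*(t^2 - 8*t + 15) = (t - 5)*(t - 3)*(t - 3)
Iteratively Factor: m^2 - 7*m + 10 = (m - 2)*(m - 5)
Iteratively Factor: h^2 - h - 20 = (h - 5)*(h + 4)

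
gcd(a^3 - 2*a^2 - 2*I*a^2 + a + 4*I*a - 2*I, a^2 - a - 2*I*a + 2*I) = a^2 + a*(-1 - 2*I) + 2*I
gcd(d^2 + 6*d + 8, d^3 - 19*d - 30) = d + 2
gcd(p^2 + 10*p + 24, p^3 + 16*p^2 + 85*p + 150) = p + 6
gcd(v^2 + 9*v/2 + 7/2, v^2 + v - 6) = 1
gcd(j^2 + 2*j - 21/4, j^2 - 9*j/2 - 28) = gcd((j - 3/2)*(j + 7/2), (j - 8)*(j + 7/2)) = j + 7/2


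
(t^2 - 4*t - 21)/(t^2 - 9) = (t - 7)/(t - 3)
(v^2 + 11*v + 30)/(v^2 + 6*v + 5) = (v + 6)/(v + 1)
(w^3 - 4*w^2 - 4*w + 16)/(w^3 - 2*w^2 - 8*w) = (w - 2)/w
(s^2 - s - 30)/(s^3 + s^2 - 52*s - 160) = (s - 6)/(s^2 - 4*s - 32)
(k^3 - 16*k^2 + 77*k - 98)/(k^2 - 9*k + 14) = k - 7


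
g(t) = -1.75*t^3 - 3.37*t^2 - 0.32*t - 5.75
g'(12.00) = -837.20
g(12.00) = -3518.87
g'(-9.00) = -364.91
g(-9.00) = 999.91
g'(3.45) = -86.06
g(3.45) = -118.83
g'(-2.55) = -17.27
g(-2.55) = 2.17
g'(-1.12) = 0.64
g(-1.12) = -7.16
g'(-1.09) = 0.79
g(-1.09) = -7.14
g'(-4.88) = -92.45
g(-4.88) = 118.93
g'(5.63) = -204.67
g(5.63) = -426.66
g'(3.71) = -97.59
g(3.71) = -142.69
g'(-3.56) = -42.86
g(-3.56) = 31.64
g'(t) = -5.25*t^2 - 6.74*t - 0.32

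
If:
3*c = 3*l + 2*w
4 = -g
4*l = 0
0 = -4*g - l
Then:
No Solution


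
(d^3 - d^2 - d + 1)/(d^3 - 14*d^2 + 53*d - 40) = (d^2 - 1)/(d^2 - 13*d + 40)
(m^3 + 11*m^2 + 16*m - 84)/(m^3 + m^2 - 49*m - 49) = (m^2 + 4*m - 12)/(m^2 - 6*m - 7)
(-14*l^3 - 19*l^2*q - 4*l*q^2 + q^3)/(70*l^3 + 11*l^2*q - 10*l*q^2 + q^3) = (l + q)/(-5*l + q)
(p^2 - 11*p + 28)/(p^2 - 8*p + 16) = (p - 7)/(p - 4)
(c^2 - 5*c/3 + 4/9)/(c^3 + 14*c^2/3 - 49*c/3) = (9*c^2 - 15*c + 4)/(3*c*(3*c^2 + 14*c - 49))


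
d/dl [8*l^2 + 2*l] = 16*l + 2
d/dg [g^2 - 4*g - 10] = 2*g - 4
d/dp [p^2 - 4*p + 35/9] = 2*p - 4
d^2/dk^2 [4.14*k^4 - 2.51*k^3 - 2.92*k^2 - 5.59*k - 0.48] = 49.68*k^2 - 15.06*k - 5.84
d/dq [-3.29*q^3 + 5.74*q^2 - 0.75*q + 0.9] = -9.87*q^2 + 11.48*q - 0.75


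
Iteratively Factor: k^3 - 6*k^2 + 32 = (k - 4)*(k^2 - 2*k - 8) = (k - 4)*(k + 2)*(k - 4)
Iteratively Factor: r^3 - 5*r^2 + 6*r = (r - 2)*(r^2 - 3*r) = r*(r - 2)*(r - 3)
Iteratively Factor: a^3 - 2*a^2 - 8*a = (a - 4)*(a^2 + 2*a) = a*(a - 4)*(a + 2)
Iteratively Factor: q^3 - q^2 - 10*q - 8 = (q + 1)*(q^2 - 2*q - 8) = (q + 1)*(q + 2)*(q - 4)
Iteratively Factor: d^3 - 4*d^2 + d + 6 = (d - 2)*(d^2 - 2*d - 3) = (d - 3)*(d - 2)*(d + 1)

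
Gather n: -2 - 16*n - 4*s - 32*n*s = n*(-32*s - 16) - 4*s - 2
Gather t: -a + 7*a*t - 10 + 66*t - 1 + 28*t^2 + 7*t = -a + 28*t^2 + t*(7*a + 73) - 11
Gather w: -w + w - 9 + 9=0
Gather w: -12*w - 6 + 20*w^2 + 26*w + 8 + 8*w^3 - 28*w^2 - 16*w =8*w^3 - 8*w^2 - 2*w + 2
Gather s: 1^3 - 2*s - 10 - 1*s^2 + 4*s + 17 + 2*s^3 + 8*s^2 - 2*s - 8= 2*s^3 + 7*s^2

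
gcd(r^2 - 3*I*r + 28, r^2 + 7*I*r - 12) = r + 4*I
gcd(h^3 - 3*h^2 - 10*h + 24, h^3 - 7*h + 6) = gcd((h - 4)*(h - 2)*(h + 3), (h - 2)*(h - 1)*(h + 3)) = h^2 + h - 6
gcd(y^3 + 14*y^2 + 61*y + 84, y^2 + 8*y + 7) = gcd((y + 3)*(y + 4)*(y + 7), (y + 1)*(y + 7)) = y + 7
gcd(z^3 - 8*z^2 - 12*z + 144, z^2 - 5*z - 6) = z - 6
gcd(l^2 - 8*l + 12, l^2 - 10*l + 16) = l - 2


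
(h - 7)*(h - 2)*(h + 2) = h^3 - 7*h^2 - 4*h + 28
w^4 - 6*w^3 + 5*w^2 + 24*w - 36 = (w - 3)^2*(w - 2)*(w + 2)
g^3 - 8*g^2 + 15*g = g*(g - 5)*(g - 3)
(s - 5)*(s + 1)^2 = s^3 - 3*s^2 - 9*s - 5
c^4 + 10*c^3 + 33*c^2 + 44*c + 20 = (c + 1)*(c + 2)^2*(c + 5)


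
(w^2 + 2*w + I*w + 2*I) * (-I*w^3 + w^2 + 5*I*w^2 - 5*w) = -I*w^5 + 2*w^4 + 3*I*w^4 - 6*w^3 + 11*I*w^3 - 20*w^2 - 3*I*w^2 - 10*I*w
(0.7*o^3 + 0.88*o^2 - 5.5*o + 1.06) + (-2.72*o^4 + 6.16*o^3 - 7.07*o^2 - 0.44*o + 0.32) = -2.72*o^4 + 6.86*o^3 - 6.19*o^2 - 5.94*o + 1.38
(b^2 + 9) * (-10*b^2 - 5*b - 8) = -10*b^4 - 5*b^3 - 98*b^2 - 45*b - 72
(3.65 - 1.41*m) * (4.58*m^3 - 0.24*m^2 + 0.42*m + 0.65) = -6.4578*m^4 + 17.0554*m^3 - 1.4682*m^2 + 0.6165*m + 2.3725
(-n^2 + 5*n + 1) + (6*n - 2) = -n^2 + 11*n - 1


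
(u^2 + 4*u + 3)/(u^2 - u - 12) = (u + 1)/(u - 4)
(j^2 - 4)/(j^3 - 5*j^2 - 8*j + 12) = (j - 2)/(j^2 - 7*j + 6)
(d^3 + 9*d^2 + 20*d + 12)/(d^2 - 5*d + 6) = (d^3 + 9*d^2 + 20*d + 12)/(d^2 - 5*d + 6)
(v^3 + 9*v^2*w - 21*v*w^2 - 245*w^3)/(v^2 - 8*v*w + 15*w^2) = (v^2 + 14*v*w + 49*w^2)/(v - 3*w)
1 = 1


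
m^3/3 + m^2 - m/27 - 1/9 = (m/3 + 1)*(m - 1/3)*(m + 1/3)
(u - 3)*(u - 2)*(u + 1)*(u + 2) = u^4 - 2*u^3 - 7*u^2 + 8*u + 12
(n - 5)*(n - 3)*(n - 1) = n^3 - 9*n^2 + 23*n - 15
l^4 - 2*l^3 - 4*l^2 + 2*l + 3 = (l - 3)*(l - 1)*(l + 1)^2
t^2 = t^2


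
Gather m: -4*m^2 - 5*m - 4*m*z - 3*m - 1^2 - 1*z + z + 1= -4*m^2 + m*(-4*z - 8)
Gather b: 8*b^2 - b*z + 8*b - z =8*b^2 + b*(8 - z) - z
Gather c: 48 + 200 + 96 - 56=288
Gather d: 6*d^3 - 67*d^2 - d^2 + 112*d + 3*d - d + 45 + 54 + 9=6*d^3 - 68*d^2 + 114*d + 108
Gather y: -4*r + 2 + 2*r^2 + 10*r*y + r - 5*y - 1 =2*r^2 - 3*r + y*(10*r - 5) + 1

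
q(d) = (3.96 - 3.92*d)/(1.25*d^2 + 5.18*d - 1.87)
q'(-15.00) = 0.03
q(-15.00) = 0.31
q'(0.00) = -3.77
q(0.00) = -2.12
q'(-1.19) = 0.14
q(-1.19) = -1.38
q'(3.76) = 0.02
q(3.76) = -0.31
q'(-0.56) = -0.32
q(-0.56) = -1.41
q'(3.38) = 0.01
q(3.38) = -0.31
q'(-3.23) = 2.26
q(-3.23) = -2.99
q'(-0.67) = -0.19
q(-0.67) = -1.38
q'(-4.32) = 143.12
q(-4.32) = -22.72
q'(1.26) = -0.41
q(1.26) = -0.15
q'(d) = (3.96 - 3.92*d)*(-2.5*d - 5.18)/(1.25*d^2 + 5.18*d - 1.87)^2 - 3.92/(1.25*d^2 + 5.18*d - 1.87)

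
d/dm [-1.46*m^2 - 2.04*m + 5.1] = -2.92*m - 2.04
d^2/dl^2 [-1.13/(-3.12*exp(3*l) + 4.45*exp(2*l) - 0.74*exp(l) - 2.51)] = ((-31.7304*exp(2*l) + 20.114*exp(l) - 0.8362)*(3.12*exp(3*l) - 4.45*exp(2*l) + 0.74*exp(l) + 2.51) + 1.13*(9.36*exp(2*l) - 8.9*exp(l) + 0.74)*(18.72*exp(2*l) - 17.8*exp(l) + 1.48)*exp(l))*exp(l)/(3.12*exp(3*l) - 4.45*exp(2*l) + 0.74*exp(l) + 2.51)^3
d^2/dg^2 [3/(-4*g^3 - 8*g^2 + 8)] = 3*(-g^2*(3*g + 4)^2 + (3*g + 2)*(g^3 + 2*g^2 - 2))/(2*(g^3 + 2*g^2 - 2)^3)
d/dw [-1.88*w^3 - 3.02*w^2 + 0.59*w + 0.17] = -5.64*w^2 - 6.04*w + 0.59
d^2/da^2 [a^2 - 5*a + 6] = 2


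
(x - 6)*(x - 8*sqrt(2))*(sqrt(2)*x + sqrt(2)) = sqrt(2)*x^3 - 16*x^2 - 5*sqrt(2)*x^2 - 6*sqrt(2)*x + 80*x + 96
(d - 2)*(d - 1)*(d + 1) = d^3 - 2*d^2 - d + 2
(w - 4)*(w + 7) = w^2 + 3*w - 28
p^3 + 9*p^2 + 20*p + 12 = (p + 1)*(p + 2)*(p + 6)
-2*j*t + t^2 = t*(-2*j + t)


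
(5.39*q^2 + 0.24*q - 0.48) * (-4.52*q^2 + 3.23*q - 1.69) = -24.3628*q^4 + 16.3249*q^3 - 6.1643*q^2 - 1.956*q + 0.8112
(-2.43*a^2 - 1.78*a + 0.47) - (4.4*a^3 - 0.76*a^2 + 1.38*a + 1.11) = -4.4*a^3 - 1.67*a^2 - 3.16*a - 0.64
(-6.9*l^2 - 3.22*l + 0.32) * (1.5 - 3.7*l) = 25.53*l^3 + 1.564*l^2 - 6.014*l + 0.48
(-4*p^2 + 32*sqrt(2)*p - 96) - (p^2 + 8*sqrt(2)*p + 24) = -5*p^2 + 24*sqrt(2)*p - 120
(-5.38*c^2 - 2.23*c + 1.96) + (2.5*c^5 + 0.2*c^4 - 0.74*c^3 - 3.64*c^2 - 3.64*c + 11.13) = 2.5*c^5 + 0.2*c^4 - 0.74*c^3 - 9.02*c^2 - 5.87*c + 13.09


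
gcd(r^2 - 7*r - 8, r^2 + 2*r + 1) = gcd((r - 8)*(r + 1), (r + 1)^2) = r + 1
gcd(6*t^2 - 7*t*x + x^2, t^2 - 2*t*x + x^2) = -t + x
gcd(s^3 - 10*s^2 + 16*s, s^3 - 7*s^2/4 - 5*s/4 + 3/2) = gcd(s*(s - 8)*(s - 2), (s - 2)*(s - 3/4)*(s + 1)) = s - 2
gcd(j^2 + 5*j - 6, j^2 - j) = j - 1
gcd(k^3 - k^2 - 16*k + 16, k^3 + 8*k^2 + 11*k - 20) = k^2 + 3*k - 4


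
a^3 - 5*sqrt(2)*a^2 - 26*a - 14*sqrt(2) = (a - 7*sqrt(2))*(a + sqrt(2))^2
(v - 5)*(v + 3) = v^2 - 2*v - 15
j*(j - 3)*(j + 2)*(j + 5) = j^4 + 4*j^3 - 11*j^2 - 30*j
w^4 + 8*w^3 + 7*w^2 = w^2*(w + 1)*(w + 7)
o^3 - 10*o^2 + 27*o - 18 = (o - 6)*(o - 3)*(o - 1)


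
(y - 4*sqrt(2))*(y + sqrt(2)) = y^2 - 3*sqrt(2)*y - 8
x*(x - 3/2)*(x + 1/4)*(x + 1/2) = x^4 - 3*x^3/4 - x^2 - 3*x/16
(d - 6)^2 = d^2 - 12*d + 36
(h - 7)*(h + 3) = h^2 - 4*h - 21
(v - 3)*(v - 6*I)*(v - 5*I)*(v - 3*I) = v^4 - 3*v^3 - 14*I*v^3 - 63*v^2 + 42*I*v^2 + 189*v + 90*I*v - 270*I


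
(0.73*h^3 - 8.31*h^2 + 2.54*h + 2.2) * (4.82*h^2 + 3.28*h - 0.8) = 3.5186*h^5 - 37.6598*h^4 - 15.598*h^3 + 25.5832*h^2 + 5.184*h - 1.76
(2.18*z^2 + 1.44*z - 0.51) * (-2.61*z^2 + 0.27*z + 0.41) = -5.6898*z^4 - 3.1698*z^3 + 2.6137*z^2 + 0.4527*z - 0.2091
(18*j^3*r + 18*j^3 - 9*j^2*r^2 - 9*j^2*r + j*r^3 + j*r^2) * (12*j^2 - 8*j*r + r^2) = 216*j^5*r + 216*j^5 - 252*j^4*r^2 - 252*j^4*r + 102*j^3*r^3 + 102*j^3*r^2 - 17*j^2*r^4 - 17*j^2*r^3 + j*r^5 + j*r^4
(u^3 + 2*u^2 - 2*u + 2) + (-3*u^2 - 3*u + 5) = u^3 - u^2 - 5*u + 7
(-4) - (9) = -13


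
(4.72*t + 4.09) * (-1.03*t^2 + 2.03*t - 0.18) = -4.8616*t^3 + 5.3689*t^2 + 7.4531*t - 0.7362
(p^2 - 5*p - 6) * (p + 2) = p^3 - 3*p^2 - 16*p - 12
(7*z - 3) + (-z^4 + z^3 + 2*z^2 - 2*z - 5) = -z^4 + z^3 + 2*z^2 + 5*z - 8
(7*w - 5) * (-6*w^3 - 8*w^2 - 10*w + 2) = -42*w^4 - 26*w^3 - 30*w^2 + 64*w - 10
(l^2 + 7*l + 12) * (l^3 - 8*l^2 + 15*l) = l^5 - l^4 - 29*l^3 + 9*l^2 + 180*l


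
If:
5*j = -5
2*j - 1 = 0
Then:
No Solution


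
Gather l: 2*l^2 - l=2*l^2 - l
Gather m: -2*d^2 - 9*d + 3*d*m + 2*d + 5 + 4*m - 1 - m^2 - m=-2*d^2 - 7*d - m^2 + m*(3*d + 3) + 4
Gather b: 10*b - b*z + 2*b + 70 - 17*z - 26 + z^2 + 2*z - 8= b*(12 - z) + z^2 - 15*z + 36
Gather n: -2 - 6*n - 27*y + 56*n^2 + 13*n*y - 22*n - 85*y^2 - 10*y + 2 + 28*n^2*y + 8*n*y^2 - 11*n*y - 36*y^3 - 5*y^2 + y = n^2*(28*y + 56) + n*(8*y^2 + 2*y - 28) - 36*y^3 - 90*y^2 - 36*y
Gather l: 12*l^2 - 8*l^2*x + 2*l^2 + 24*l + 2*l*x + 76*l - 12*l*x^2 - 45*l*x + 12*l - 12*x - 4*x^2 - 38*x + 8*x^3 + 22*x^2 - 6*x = l^2*(14 - 8*x) + l*(-12*x^2 - 43*x + 112) + 8*x^3 + 18*x^2 - 56*x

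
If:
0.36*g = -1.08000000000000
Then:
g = -3.00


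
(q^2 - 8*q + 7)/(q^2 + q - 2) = (q - 7)/(q + 2)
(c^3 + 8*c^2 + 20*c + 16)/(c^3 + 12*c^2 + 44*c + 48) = (c + 2)/(c + 6)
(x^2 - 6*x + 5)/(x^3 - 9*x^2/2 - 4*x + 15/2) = 2/(2*x + 3)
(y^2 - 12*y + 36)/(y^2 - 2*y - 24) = (y - 6)/(y + 4)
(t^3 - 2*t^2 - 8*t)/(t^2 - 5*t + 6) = t*(t^2 - 2*t - 8)/(t^2 - 5*t + 6)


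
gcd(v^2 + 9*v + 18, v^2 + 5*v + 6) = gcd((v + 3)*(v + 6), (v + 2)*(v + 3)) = v + 3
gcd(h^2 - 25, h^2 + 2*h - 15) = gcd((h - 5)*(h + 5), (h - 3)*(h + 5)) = h + 5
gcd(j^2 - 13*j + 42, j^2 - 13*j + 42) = j^2 - 13*j + 42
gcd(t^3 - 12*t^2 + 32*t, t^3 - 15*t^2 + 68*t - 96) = t^2 - 12*t + 32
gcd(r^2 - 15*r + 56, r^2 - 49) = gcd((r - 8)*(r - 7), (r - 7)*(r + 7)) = r - 7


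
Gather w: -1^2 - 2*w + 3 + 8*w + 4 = 6*w + 6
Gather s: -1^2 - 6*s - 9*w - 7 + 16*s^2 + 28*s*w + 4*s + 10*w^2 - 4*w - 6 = 16*s^2 + s*(28*w - 2) + 10*w^2 - 13*w - 14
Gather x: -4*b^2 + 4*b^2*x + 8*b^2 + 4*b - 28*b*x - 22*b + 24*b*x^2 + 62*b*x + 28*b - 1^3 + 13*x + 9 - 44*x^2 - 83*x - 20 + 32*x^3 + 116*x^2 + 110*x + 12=4*b^2 + 10*b + 32*x^3 + x^2*(24*b + 72) + x*(4*b^2 + 34*b + 40)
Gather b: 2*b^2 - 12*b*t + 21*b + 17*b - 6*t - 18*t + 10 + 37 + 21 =2*b^2 + b*(38 - 12*t) - 24*t + 68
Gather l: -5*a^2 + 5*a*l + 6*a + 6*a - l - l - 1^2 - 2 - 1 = -5*a^2 + 12*a + l*(5*a - 2) - 4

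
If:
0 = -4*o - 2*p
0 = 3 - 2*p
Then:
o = -3/4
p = 3/2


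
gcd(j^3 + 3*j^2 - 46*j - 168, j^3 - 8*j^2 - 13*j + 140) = j^2 - 3*j - 28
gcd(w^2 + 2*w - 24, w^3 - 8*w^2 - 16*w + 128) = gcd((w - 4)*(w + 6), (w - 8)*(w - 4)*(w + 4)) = w - 4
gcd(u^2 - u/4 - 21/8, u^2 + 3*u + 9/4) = u + 3/2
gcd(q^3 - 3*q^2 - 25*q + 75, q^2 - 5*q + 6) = q - 3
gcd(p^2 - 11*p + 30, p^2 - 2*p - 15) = p - 5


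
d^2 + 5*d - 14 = (d - 2)*(d + 7)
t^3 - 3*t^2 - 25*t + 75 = (t - 5)*(t - 3)*(t + 5)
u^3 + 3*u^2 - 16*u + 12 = (u - 2)*(u - 1)*(u + 6)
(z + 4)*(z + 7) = z^2 + 11*z + 28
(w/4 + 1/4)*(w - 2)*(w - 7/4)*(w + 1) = w^4/4 - 7*w^3/16 - 3*w^2/4 + 13*w/16 + 7/8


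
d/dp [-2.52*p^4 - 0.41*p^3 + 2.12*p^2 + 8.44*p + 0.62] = -10.08*p^3 - 1.23*p^2 + 4.24*p + 8.44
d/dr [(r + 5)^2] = 2*r + 10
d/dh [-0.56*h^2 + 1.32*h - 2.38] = 1.32 - 1.12*h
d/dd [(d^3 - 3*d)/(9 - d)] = (-2*d^3 + 27*d^2 - 27)/(d^2 - 18*d + 81)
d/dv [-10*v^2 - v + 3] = -20*v - 1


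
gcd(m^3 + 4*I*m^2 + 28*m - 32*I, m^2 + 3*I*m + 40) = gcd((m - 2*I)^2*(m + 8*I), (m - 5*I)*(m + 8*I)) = m + 8*I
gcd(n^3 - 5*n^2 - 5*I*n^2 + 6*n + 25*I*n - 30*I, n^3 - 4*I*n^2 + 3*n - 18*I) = 1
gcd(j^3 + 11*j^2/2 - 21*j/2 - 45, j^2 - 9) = j - 3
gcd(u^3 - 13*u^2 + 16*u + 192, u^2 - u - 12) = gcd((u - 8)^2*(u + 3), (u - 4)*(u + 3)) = u + 3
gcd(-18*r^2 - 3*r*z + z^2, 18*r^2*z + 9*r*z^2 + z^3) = 3*r + z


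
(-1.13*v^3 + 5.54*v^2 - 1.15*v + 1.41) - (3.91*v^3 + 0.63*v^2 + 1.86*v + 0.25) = -5.04*v^3 + 4.91*v^2 - 3.01*v + 1.16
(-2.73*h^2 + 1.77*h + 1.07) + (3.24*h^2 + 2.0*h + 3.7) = 0.51*h^2 + 3.77*h + 4.77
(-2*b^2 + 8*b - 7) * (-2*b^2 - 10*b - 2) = 4*b^4 + 4*b^3 - 62*b^2 + 54*b + 14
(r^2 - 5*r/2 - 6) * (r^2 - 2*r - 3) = r^4 - 9*r^3/2 - 4*r^2 + 39*r/2 + 18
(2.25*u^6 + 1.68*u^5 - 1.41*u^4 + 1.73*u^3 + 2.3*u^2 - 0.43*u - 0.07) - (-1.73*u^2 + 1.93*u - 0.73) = 2.25*u^6 + 1.68*u^5 - 1.41*u^4 + 1.73*u^3 + 4.03*u^2 - 2.36*u + 0.66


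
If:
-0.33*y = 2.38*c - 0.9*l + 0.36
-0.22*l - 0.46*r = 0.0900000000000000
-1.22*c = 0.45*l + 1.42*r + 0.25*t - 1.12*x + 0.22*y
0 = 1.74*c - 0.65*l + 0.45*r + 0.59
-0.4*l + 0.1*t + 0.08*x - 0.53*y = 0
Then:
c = 0.284423483779972 - 0.578896332863188*y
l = 1.15214210155148 - 1.16419252468265*y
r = 0.556787729196051*y - 0.746676657263752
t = 0.67880209001154*y + 4.02837334914733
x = 0.725243821323247 - 0.044465235927683*y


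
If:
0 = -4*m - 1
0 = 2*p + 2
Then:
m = -1/4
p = -1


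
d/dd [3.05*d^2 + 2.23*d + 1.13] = 6.1*d + 2.23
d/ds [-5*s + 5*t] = -5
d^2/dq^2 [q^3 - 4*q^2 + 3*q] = 6*q - 8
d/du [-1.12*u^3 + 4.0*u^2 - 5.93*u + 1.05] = -3.36*u^2 + 8.0*u - 5.93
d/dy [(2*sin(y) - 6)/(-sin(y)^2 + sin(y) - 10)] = 2*(sin(y)^2 - 6*sin(y) - 7)*cos(y)/(sin(y)^2 - sin(y) + 10)^2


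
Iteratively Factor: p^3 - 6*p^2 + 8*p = (p)*(p^2 - 6*p + 8) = p*(p - 4)*(p - 2)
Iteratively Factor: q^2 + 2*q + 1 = (q + 1)*(q + 1)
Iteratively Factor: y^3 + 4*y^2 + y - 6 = (y + 3)*(y^2 + y - 2) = (y + 2)*(y + 3)*(y - 1)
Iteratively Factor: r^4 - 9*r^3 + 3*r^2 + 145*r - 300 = (r - 5)*(r^3 - 4*r^2 - 17*r + 60) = (r - 5)*(r + 4)*(r^2 - 8*r + 15) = (r - 5)^2*(r + 4)*(r - 3)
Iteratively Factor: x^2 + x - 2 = (x - 1)*(x + 2)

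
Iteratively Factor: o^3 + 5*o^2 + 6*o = (o)*(o^2 + 5*o + 6) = o*(o + 2)*(o + 3)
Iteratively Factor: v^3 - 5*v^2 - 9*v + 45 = (v + 3)*(v^2 - 8*v + 15) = (v - 3)*(v + 3)*(v - 5)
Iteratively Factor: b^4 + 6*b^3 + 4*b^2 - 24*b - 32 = (b + 2)*(b^3 + 4*b^2 - 4*b - 16) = (b - 2)*(b + 2)*(b^2 + 6*b + 8) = (b - 2)*(b + 2)^2*(b + 4)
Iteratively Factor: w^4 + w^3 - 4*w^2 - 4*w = (w + 2)*(w^3 - w^2 - 2*w) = w*(w + 2)*(w^2 - w - 2) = w*(w - 2)*(w + 2)*(w + 1)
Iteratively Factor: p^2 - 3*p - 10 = (p + 2)*(p - 5)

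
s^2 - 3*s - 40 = (s - 8)*(s + 5)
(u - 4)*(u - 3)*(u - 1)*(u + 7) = u^4 - u^3 - 37*u^2 + 121*u - 84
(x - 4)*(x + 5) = x^2 + x - 20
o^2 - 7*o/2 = o*(o - 7/2)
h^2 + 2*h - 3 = (h - 1)*(h + 3)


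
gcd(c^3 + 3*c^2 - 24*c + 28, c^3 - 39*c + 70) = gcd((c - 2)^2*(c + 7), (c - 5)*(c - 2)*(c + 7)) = c^2 + 5*c - 14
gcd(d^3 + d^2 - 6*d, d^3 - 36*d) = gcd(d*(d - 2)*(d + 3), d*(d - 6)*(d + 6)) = d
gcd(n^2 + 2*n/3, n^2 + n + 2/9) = n + 2/3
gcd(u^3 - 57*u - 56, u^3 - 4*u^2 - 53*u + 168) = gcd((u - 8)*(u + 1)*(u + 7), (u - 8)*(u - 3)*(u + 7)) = u^2 - u - 56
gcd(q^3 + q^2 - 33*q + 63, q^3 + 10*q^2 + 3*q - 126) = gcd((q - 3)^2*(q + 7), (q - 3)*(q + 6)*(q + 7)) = q^2 + 4*q - 21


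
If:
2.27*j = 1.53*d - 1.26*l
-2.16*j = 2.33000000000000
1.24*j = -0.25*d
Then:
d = 5.35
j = -1.08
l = 8.44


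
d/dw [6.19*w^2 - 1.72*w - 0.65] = 12.38*w - 1.72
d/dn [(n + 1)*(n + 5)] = 2*n + 6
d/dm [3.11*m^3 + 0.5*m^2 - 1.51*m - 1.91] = 9.33*m^2 + 1.0*m - 1.51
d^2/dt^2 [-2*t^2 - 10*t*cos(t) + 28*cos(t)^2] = 10*t*cos(t) + 112*sin(t)^2 + 20*sin(t) - 60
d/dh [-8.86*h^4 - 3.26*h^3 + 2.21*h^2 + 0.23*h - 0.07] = -35.44*h^3 - 9.78*h^2 + 4.42*h + 0.23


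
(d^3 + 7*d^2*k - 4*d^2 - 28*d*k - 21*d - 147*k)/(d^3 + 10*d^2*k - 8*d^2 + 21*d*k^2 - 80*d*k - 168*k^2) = (d^2 - 4*d - 21)/(d^2 + 3*d*k - 8*d - 24*k)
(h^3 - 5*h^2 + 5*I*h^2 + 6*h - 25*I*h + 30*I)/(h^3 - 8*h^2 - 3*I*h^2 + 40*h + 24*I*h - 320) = (h^2 - 5*h + 6)/(h^2 - 8*h*(1 + I) + 64*I)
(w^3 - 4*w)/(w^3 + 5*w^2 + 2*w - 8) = w*(w - 2)/(w^2 + 3*w - 4)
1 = 1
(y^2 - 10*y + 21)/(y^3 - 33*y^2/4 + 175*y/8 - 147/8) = 8*(y - 7)/(8*y^2 - 42*y + 49)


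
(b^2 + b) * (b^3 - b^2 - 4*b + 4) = b^5 - 5*b^3 + 4*b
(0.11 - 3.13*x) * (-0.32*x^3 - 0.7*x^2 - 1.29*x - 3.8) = 1.0016*x^4 + 2.1558*x^3 + 3.9607*x^2 + 11.7521*x - 0.418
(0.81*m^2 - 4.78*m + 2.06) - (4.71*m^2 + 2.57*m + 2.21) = -3.9*m^2 - 7.35*m - 0.15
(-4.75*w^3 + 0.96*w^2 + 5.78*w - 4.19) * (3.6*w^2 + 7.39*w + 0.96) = -17.1*w^5 - 31.6465*w^4 + 23.3424*w^3 + 28.5518*w^2 - 25.4153*w - 4.0224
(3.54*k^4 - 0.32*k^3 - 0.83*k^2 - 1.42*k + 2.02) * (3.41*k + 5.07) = 12.0714*k^5 + 16.8566*k^4 - 4.4527*k^3 - 9.0503*k^2 - 0.311199999999999*k + 10.2414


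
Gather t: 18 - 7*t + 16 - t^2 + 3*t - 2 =-t^2 - 4*t + 32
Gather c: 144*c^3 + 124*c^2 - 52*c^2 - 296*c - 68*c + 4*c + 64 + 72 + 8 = 144*c^3 + 72*c^2 - 360*c + 144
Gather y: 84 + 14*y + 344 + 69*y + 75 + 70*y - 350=153*y + 153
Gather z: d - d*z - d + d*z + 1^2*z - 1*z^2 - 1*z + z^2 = 0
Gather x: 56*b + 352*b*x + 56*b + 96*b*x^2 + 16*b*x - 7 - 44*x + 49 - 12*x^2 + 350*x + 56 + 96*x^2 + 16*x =112*b + x^2*(96*b + 84) + x*(368*b + 322) + 98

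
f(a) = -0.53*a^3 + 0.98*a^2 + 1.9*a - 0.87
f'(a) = -1.59*a^2 + 1.96*a + 1.9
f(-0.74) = -1.52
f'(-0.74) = -0.42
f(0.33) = -0.16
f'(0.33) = 2.37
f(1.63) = 2.54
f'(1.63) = 0.87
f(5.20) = -39.01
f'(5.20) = -30.90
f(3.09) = -1.28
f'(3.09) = -7.23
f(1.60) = 2.51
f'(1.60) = 0.97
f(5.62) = -53.32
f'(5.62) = -37.30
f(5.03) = -33.97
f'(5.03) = -28.47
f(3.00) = -0.66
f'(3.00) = -6.53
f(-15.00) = 1979.88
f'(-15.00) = -385.25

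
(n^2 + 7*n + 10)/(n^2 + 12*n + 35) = (n + 2)/(n + 7)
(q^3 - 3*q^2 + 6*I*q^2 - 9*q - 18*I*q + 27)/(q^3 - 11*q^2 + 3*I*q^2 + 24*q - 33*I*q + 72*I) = (q + 3*I)/(q - 8)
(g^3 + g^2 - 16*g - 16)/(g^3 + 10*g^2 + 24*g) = (g^2 - 3*g - 4)/(g*(g + 6))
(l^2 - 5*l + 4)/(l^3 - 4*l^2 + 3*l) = (l - 4)/(l*(l - 3))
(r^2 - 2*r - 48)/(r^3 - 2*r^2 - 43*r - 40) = (r + 6)/(r^2 + 6*r + 5)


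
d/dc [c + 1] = 1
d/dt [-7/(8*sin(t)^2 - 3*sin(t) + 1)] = 7*(16*sin(t) - 3)*cos(t)/(8*sin(t)^2 - 3*sin(t) + 1)^2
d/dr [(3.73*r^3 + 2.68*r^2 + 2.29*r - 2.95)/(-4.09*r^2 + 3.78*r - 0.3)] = (-15.2557*r^4 + 28.1988*r^3 + 16.1395*r^2 - 25.739*r + 10.464)/(16.7281*r^4 - 30.9204*r^3 + 16.7424*r^2 - 2.268*r + 0.09)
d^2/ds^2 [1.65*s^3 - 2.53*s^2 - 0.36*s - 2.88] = 9.9*s - 5.06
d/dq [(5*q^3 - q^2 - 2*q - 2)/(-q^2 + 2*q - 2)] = (-5*q^4 + 20*q^3 - 34*q^2 + 8)/(q^4 - 4*q^3 + 8*q^2 - 8*q + 4)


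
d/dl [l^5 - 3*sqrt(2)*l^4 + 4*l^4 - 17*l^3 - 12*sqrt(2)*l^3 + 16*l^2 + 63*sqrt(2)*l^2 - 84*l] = 5*l^4 - 12*sqrt(2)*l^3 + 16*l^3 - 51*l^2 - 36*sqrt(2)*l^2 + 32*l + 126*sqrt(2)*l - 84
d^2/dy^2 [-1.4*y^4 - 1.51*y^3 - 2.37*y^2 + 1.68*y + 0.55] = -16.8*y^2 - 9.06*y - 4.74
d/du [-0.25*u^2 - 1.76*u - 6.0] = -0.5*u - 1.76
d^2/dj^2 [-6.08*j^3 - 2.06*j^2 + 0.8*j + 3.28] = -36.48*j - 4.12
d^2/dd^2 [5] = 0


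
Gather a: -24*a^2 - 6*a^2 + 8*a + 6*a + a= -30*a^2 + 15*a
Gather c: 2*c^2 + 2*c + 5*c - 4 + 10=2*c^2 + 7*c + 6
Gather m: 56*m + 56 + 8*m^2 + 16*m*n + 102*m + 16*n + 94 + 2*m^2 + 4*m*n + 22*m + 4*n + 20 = 10*m^2 + m*(20*n + 180) + 20*n + 170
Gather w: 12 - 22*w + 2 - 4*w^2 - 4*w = -4*w^2 - 26*w + 14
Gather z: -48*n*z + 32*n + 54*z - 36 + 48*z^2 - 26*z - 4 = 32*n + 48*z^2 + z*(28 - 48*n) - 40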